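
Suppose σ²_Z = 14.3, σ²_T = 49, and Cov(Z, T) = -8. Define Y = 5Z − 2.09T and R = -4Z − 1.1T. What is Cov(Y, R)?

Cov(Y, R) = -196.229

By bilinearity, Cov(Y, R) = ac·σ²_Z + bd·σ²_T + (ad+bc)·Cov(Z, T), with a=5, b=-2.09, c=-4, d=-1.1.
ac·σ²_Z = 5·(-4)·14.3 = -286
bd·σ²_T = (-2.09)·(-1.1)·49 = 112.651
(ad+bc)·Cov(Z, T) = (2.86)·(-8) = -22.88
Cov(Y, R) = -286 + 112.651 + (-22.88) = -196.229.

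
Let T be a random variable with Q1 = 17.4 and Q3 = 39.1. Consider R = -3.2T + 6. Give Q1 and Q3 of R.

a = -3.2 < 0 reverses order: Q1(R) comes from Q3(T), Q3(R) from Q1(T).
Q1(R) = (-3.2)·39.1 + 6 = -119.12; Q3(R) = (-3.2)·17.4 + 6 = -49.68.

Q1(R) = -119.12, Q3(R) = -49.68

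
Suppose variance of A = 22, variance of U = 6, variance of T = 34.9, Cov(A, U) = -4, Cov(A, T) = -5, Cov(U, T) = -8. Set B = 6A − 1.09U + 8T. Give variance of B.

variance of B = a²·variance of A + b²·variance of U + c²·variance of T + 2ab·Cov(A, U) + 2ac·Cov(A, T) + 2bc·Cov(U, T), with a = 6, b = -1.09, c = 8.
= 792 + 7.1286 + 2233.6 + 52.32 + (-480) + 139.52
= 2744.5686.

variance of B = 2744.5686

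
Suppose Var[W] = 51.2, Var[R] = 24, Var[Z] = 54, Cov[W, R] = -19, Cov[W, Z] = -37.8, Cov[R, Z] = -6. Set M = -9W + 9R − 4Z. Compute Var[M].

Var[M] = 7743.6

Var[M] = a²·Var[W] + b²·Var[R] + c²·Var[Z] + 2ab·Cov[W, R] + 2ac·Cov[W, Z] + 2bc·Cov[R, Z], with a = -9, b = 9, c = -4.
= 4147.2 + 1944 + 864 + 3078 + (-2721.6) + 432
= 7743.6.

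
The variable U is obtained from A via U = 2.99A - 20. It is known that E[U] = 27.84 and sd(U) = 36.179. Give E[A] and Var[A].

E[A] = 16, Var[A] = 146.41

From U = 2.99A - 20: E[U] = a·E[A] + b, so E[A] = (E[U] − b)/a = (27.84 − (-20))/2.99 = 16.
Var[U] = 36.179² = 1308.920041.
Var[U] = a²·Var[A], so Var[A] = 1308.920041/2.99² = 146.41.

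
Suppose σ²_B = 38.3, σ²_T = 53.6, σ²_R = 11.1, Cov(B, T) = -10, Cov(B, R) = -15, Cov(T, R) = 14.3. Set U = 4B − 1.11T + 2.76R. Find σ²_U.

σ²_U = 433.37696

σ²_U = a²·σ²_B + b²·σ²_T + c²·σ²_R + 2ab·Cov(B, T) + 2ac·Cov(B, R) + 2bc·Cov(T, R), with a = 4, b = -1.11, c = 2.76.
= 612.8 + 66.04056 + 84.55536 + 88.8 + (-331.2) + (-87.61896)
= 433.37696.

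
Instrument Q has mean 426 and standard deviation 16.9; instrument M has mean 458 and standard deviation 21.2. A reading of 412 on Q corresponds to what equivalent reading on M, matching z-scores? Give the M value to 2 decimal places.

M = 440.44

z = (412 − 426)/16.9 ≈ -0.8284.
M = 458 + z·21.2 = 458 + (412 − 426)·21.2/16.9 ≈ 440.44.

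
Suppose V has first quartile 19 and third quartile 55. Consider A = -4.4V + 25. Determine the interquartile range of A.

IQR(A) = 158.4

IQR of V = Q3 − Q1 = 55 − 19 = 36.
Under A = aV + b, IQR(A) = |a|·IQR(V) = |-4.4|·36 = 158.4 (shifts cancel; spread scales by |a|).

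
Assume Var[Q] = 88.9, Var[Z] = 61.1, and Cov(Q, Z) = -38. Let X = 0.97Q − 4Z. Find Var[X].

Var[X] = a²·Var[Q] + b²·Var[Z] + 2ab·Cov(Q, Z) with a = 0.97, b = -4.
= 0.97²·88.9 + (-4)²·61.1 + 2·0.97·(-4)·(-38)
= 83.64601 + 977.6 + 294.88 = 1356.12601.

Var[X] = 1356.12601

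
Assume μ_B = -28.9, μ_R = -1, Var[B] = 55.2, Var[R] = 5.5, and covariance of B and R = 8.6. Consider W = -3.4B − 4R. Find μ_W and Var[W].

μ_W = (-3.4)·μ_B + (-4)·μ_R = (-3.4)·(-28.9) + (-4)·(-1) = 102.26.
Var[W] = a²·Var[B] + b²·Var[R] + 2ab·covariance of B and R with a = -3.4, b = -4.
= (-3.4)²·55.2 + (-4)²·5.5 + 2·(-3.4)·(-4)·8.6
= 638.112 + 88 + 233.92 = 960.032.

μ_W = 102.26, Var[W] = 960.032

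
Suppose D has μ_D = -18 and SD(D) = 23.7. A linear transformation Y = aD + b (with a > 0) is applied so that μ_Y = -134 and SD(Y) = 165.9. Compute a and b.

a = 7, b = -8

SD(Y) = a·SD(D) (a > 0), so a = 165.9/23.7 = 7.
μ_Y = a·μ_D + b, so b = -134 − 7·(-18) = -8.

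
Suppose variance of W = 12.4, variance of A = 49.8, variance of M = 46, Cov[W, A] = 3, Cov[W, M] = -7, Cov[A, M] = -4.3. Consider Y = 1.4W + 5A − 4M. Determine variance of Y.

variance of Y = a²·variance of W + b²·variance of A + c²·variance of M + 2ab·Cov[W, A] + 2ac·Cov[W, M] + 2bc·Cov[A, M], with a = 1.4, b = 5, c = -4.
= 24.304 + 1245 + 736 + 42 + 78.4 + 172
= 2297.704.

variance of Y = 2297.704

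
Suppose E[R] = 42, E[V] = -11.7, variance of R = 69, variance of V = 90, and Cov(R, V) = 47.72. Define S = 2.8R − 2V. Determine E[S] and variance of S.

E[S] = 2.8·E[R] + (-2)·E[V] = 2.8·42 + (-2)·(-11.7) = 141.
variance of S = a²·variance of R + b²·variance of V + 2ab·Cov(R, V) with a = 2.8, b = -2.
= 2.8²·69 + (-2)²·90 + 2·2.8·(-2)·47.72
= 540.96 + 360 + (-534.464) = 366.496.

E[S] = 141, variance of S = 366.496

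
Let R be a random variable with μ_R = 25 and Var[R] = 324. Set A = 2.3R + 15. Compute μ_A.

μ_A = 72.5

A = 2.3R + 15 is linear with a = 2.3, b = 15.
μ_A = a·μ_R + b = 2.3·25 + 15 = 72.5.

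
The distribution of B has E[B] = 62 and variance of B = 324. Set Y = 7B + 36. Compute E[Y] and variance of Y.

E[Y] = 470, variance of Y = 15876

Y = 7B + 36 is linear with a = 7, b = 36.
E[Y] = a·E[B] + b = 7·62 + 36 = 470.
variance of Y = a²·variance of B = 7²·324 = 15876 (the additive constant 36 does not affect variance).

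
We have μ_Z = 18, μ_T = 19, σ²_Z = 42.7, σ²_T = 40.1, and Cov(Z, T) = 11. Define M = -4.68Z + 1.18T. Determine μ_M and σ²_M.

μ_M = -61.82, σ²_M = 869.57492

μ_M = (-4.68)·μ_Z + 1.18·μ_T = (-4.68)·18 + 1.18·19 = -61.82.
σ²_M = a²·σ²_Z + b²·σ²_T + 2ab·Cov(Z, T) with a = -4.68, b = 1.18.
= (-4.68)²·42.7 + 1.18²·40.1 + 2·(-4.68)·1.18·11
= 935.23248 + 55.83524 + (-121.4928) = 869.57492.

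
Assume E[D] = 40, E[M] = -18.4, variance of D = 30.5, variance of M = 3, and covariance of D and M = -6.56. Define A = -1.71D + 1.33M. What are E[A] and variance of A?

E[A] = (-1.71)·E[D] + 1.33·E[M] = (-1.71)·40 + 1.33·(-18.4) = -92.872.
variance of A = a²·variance of D + b²·variance of M + 2ab·covariance of D and M with a = -1.71, b = 1.33.
= (-1.71)²·30.5 + 1.33²·3 + 2·(-1.71)·1.33·(-6.56)
= 89.18505 + 5.3067 + 29.838816 = 124.330566.

E[A] = -92.872, variance of A = 124.330566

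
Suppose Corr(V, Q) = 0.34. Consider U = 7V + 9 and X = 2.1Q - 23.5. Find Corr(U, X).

Corr(U, X) = 0.34

Linear rescalings preserve correlation up to sign; here the slopes 7 and 2.1 have the same sign, so Corr(U, X) = Corr(V, Q) = 0.34.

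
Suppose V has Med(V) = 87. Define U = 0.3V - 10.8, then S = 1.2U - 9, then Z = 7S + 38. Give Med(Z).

Med(Z) = 103.52

Med(U) = 0.3·87 + (-10.8) = 15.3.
Med(S) = 1.2·15.3 + (-9) = 9.36.
Med(Z) = 7·9.36 + 38 = 103.52.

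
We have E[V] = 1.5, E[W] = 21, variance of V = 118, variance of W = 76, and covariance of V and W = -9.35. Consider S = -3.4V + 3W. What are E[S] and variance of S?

E[S] = (-3.4)·E[V] + 3·E[W] = (-3.4)·1.5 + 3·21 = 57.9.
variance of S = a²·variance of V + b²·variance of W + 2ab·covariance of V and W with a = -3.4, b = 3.
= (-3.4)²·118 + 3²·76 + 2·(-3.4)·3·(-9.35)
= 1364.08 + 684 + 190.74 = 2238.82.

E[S] = 57.9, variance of S = 2238.82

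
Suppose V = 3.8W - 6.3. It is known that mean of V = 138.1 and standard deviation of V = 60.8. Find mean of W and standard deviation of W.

mean of W = 38, standard deviation of W = 16

From V = 3.8W - 6.3: mean of V = a·mean of W + b, so mean of W = (mean of V − b)/a = (138.1 − (-6.3))/3.8 = 38.
standard deviation of V = |a|·standard deviation of W, so standard deviation of W = 60.8/|3.8| = 16.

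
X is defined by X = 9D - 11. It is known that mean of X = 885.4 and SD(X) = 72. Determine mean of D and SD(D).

mean of D = 99.6, SD(D) = 8

From X = 9D - 11: mean of X = a·mean of D + b, so mean of D = (mean of X − b)/a = (885.4 − (-11))/9 = 99.6.
SD(X) = |a|·SD(D), so SD(D) = 72/|9| = 8.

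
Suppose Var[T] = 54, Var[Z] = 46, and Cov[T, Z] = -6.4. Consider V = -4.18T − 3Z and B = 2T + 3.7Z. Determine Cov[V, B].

Cov[V, B] = -824.6576

By bilinearity, Cov[V, B] = ac·Var[T] + bd·Var[Z] + (ad+bc)·Cov[T, Z], with a=-4.18, b=-3, c=2, d=3.7.
ac·Var[T] = (-4.18)·2·54 = -451.44
bd·Var[Z] = (-3)·3.7·46 = -510.6
(ad+bc)·Cov[T, Z] = (-21.466)·(-6.4) = 137.3824
Cov[V, B] = -451.44 + (-510.6) + 137.3824 = -824.6576.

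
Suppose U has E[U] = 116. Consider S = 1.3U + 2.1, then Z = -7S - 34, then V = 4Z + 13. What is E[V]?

E[S] = 1.3·116 + 2.1 = 152.9.
E[Z] = (-7)·152.9 + (-34) = -1104.3.
E[V] = 4·(-1104.3) + 13 = -4404.2.

E[V] = -4404.2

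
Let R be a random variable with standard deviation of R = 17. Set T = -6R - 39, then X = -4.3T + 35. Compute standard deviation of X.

standard deviation of T = |-6|·17 = 102.
standard deviation of X = |-4.3|·102 = 438.6.

standard deviation of X = 438.6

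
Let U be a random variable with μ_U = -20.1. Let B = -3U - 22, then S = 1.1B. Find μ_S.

μ_B = (-3)·(-20.1) + (-22) = 38.3.
μ_S = 1.1·38.3 = 42.13.

μ_S = 42.13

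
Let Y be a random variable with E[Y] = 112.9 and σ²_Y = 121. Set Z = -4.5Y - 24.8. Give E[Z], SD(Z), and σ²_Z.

E[Z] = -532.85, SD(Z) = 49.5, σ²_Z = 2450.25

Z = -4.5Y - 24.8 is linear with a = -4.5, b = -24.8.
E[Z] = a·E[Y] + b = (-4.5)·112.9 + (-24.8) = -532.85.
SD(Y) = √121 = 11.
SD(Z) = |a|·SD(Y) = |-4.5|·11 = 49.5.
σ²_Z = a²·σ²_Y = (-4.5)²·121 = 2450.25 (the additive constant -24.8 does not affect variance).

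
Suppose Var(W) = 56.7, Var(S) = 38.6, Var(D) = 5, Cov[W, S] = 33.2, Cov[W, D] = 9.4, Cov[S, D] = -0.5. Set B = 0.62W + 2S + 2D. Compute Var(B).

Var(B) = 297.84348

Var(B) = a²·Var(W) + b²·Var(S) + c²·Var(D) + 2ab·Cov[W, S] + 2ac·Cov[W, D] + 2bc·Cov[S, D], with a = 0.62, b = 2, c = 2.
= 21.79548 + 154.4 + 20 + 82.336 + 23.312 + (-4)
= 297.84348.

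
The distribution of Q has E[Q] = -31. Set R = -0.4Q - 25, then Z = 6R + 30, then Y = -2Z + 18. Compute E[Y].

E[R] = (-0.4)·(-31) + (-25) = -12.6.
E[Z] = 6·(-12.6) + 30 = -45.6.
E[Y] = (-2)·(-45.6) + 18 = 109.2.

E[Y] = 109.2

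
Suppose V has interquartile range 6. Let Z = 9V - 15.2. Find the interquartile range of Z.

IQR(Z) = 54

Under Z = aV + b, IQR(Z) = |a|·IQR(V) = |9|·6 = 54 (shifts cancel; spread scales by |a|).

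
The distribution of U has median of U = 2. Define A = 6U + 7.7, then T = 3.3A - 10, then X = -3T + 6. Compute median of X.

median of X = -159.03

median of A = 6·2 + 7.7 = 19.7.
median of T = 3.3·19.7 + (-10) = 55.01.
median of X = (-3)·55.01 + 6 = -159.03.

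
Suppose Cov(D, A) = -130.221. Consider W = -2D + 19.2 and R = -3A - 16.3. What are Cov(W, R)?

Cov(W, R) = -781.326

Cov(W, R) = a·c·Cov(D, A) = (-2)·(-3)·(-130.221) = -781.326. Additive constants drop out.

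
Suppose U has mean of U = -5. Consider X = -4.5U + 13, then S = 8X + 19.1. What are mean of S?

mean of X = (-4.5)·(-5) + 13 = 35.5.
mean of S = 8·35.5 + 19.1 = 303.1.

mean of S = 303.1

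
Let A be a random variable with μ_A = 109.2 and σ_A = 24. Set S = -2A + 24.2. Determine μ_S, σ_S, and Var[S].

μ_S = -194.2, σ_S = 48, Var[S] = 2304

S = -2A + 24.2 is linear with a = -2, b = 24.2.
μ_S = a·μ_A + b = (-2)·109.2 + 24.2 = -194.2.
σ_S = |a|·σ_A = |-2|·24 = 48.
Var[A] = 24² = 576.
Var[S] = a²·Var[A] = (-2)²·576 = 2304 (the additive constant 24.2 does not affect variance).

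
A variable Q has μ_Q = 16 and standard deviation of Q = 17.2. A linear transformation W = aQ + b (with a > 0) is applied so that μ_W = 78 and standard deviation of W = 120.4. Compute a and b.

a = 7, b = -34

standard deviation of W = a·standard deviation of Q (a > 0), so a = 120.4/17.2 = 7.
μ_W = a·μ_Q + b, so b = 78 − 7·16 = -34.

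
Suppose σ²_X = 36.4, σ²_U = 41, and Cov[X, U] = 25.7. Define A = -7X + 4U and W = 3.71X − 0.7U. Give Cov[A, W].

By bilinearity, Cov[A, W] = ac·σ²_X + bd·σ²_U + (ad+bc)·Cov[X, U], with a=-7, b=4, c=3.71, d=-0.7.
ac·σ²_X = (-7)·3.71·36.4 = -945.308
bd·σ²_U = 4·(-0.7)·41 = -114.8
(ad+bc)·Cov[X, U] = (19.74)·25.7 = 507.318
Cov[A, W] = -945.308 + (-114.8) + 507.318 = -552.79.

Cov[A, W] = -552.79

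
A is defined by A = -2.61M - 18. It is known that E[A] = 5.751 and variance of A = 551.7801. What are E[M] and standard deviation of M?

E[M] = -9.1, standard deviation of M = 9

From A = -2.61M - 18: E[A] = a·E[M] + b, so E[M] = (E[A] − b)/a = (5.751 − (-18))/(-2.61) = -9.1.
standard deviation of A = √551.7801 = 23.49.
standard deviation of A = |a|·standard deviation of M, so standard deviation of M = 23.49/|-2.61| = 9.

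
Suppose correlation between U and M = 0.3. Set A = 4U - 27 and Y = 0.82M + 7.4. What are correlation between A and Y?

correlation between A and Y = 0.3

Linear rescalings preserve correlation up to sign; here the slopes 4 and 0.82 have the same sign, so correlation between A and Y = correlation between U and M = 0.3.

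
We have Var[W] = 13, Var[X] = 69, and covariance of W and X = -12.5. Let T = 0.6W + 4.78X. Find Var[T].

Var[T] = 1509.5196

Var[T] = a²·Var[W] + b²·Var[X] + 2ab·covariance of W and X with a = 0.6, b = 4.78.
= 0.6²·13 + 4.78²·69 + 2·0.6·4.78·(-12.5)
= 4.68 + 1576.5396 + (-71.7) = 1509.5196.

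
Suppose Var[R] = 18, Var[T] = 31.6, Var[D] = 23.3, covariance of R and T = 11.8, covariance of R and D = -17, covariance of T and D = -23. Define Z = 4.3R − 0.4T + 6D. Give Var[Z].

Var[Z] = 369.284

Var[Z] = a²·Var[R] + b²·Var[T] + c²·Var[D] + 2ab·covariance of R and T + 2ac·covariance of R and D + 2bc·covariance of T and D, with a = 4.3, b = -0.4, c = 6.
= 332.82 + 5.056 + 838.8 + (-40.592) + (-877.2) + 110.4
= 369.284.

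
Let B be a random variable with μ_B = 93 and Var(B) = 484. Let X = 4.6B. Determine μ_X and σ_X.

μ_X = 427.8, σ_X = 101.2

X = 4.6B is linear with a = 4.6, b = 0.
μ_X = a·μ_B + b = 4.6·93 = 427.8.
σ_B = √484 = 22.
σ_X = |a|·σ_B = |4.6|·22 = 101.2.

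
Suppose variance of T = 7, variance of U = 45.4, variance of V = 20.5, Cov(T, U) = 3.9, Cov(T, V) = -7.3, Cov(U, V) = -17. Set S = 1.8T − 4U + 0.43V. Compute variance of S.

variance of S = 743.89005

variance of S = a²·variance of T + b²·variance of U + c²·variance of V + 2ab·Cov(T, U) + 2ac·Cov(T, V) + 2bc·Cov(U, V), with a = 1.8, b = -4, c = 0.43.
= 22.68 + 726.4 + 3.79045 + (-56.16) + (-11.3004) + 58.48
= 743.89005.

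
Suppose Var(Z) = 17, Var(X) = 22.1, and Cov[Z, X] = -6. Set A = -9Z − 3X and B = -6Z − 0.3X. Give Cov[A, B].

Cov[A, B] = 813.69

By bilinearity, Cov[A, B] = ac·Var(Z) + bd·Var(X) + (ad+bc)·Cov[Z, X], with a=-9, b=-3, c=-6, d=-0.3.
ac·Var(Z) = (-9)·(-6)·17 = 918
bd·Var(X) = (-3)·(-0.3)·22.1 = 19.89
(ad+bc)·Cov[Z, X] = (20.7)·(-6) = -124.2
Cov[A, B] = 918 + 19.89 + (-124.2) = 813.69.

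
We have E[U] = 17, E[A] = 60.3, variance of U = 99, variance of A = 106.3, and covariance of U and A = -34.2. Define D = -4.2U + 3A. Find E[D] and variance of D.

E[D] = (-4.2)·E[U] + 3·E[A] = (-4.2)·17 + 3·60.3 = 109.5.
variance of D = a²·variance of U + b²·variance of A + 2ab·covariance of U and A with a = -4.2, b = 3.
= (-4.2)²·99 + 3²·106.3 + 2·(-4.2)·3·(-34.2)
= 1746.36 + 956.7 + 861.84 = 3564.9.

E[D] = 109.5, variance of D = 3564.9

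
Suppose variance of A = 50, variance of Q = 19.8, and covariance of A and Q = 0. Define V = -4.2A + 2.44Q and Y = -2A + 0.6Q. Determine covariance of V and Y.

covariance of V and Y = 448.9872

By bilinearity, covariance of V and Y = ac·variance of A + bd·variance of Q + (ad+bc)·covariance of A and Q, with a=-4.2, b=2.44, c=-2, d=0.6.
ac·variance of A = (-4.2)·(-2)·50 = 420
bd·variance of Q = 2.44·0.6·19.8 = 28.9872
(ad+bc)·covariance of A and Q = (-7.4)·0 = 0
covariance of V and Y = 420 + 28.9872 + 0 = 448.9872.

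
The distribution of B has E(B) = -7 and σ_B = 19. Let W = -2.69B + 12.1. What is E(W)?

W = -2.69B + 12.1 is linear with a = -2.69, b = 12.1.
E(W) = a·E(B) + b = (-2.69)·(-7) + 12.1 = 30.93.

E(W) = 30.93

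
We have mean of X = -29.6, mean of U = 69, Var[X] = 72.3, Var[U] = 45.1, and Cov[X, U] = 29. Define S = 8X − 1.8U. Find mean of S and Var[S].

mean of S = -361, Var[S] = 3938.124

mean of S = 8·mean of X + (-1.8)·mean of U = 8·(-29.6) + (-1.8)·69 = -361.
Var[S] = a²·Var[X] + b²·Var[U] + 2ab·Cov[X, U] with a = 8, b = -1.8.
= 8²·72.3 + (-1.8)²·45.1 + 2·8·(-1.8)·29
= 4627.2 + 146.124 + (-835.2) = 3938.124.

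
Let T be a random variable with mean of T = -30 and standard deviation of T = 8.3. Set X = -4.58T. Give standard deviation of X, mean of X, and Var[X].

X = -4.58T is linear with a = -4.58, b = 0.
standard deviation of X = |a|·standard deviation of T = |-4.58|·8.3 = 38.014.
mean of X = a·mean of T + b = (-4.58)·(-30) = 137.4.
Var[T] = 8.3² = 68.89.
Var[X] = a²·Var[T] = (-4.58)²·68.89 = 1445.064196.

standard deviation of X = 38.014, mean of X = 137.4, Var[X] = 1445.064196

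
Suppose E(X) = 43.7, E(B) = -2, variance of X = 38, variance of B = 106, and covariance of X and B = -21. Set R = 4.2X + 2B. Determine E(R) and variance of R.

E(R) = 4.2·E(X) + 2·E(B) = 4.2·43.7 + 2·(-2) = 179.54.
variance of R = a²·variance of X + b²·variance of B + 2ab·covariance of X and B with a = 4.2, b = 2.
= 4.2²·38 + 2²·106 + 2·4.2·2·(-21)
= 670.32 + 424 + (-352.8) = 741.52.

E(R) = 179.54, variance of R = 741.52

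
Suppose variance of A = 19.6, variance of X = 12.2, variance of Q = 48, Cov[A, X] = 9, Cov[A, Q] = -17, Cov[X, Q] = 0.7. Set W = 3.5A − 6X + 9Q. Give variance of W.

variance of W = a²·variance of A + b²·variance of X + c²·variance of Q + 2ab·Cov[A, X] + 2ac·Cov[A, Q] + 2bc·Cov[X, Q], with a = 3.5, b = -6, c = 9.
= 240.1 + 439.2 + 3888 + (-378) + (-1071) + (-75.6)
= 3042.7.

variance of W = 3042.7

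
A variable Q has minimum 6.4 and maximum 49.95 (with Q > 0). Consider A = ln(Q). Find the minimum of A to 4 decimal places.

min(A) = 1.8563

ln(Q) is increasing on this domain, so min(A) comes from min(Q) = 6.4: min(A) = ln(6.4) ≈ 1.8563.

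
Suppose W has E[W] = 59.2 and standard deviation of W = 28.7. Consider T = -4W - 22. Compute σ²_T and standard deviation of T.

T = -4W - 22 is linear with a = -4, b = -22.
σ²_W = 28.7² = 823.69.
σ²_T = a²·σ²_W = (-4)²·823.69 = 13179.04 (the additive constant -22 does not affect variance).
standard deviation of T = |a|·standard deviation of W = |-4|·28.7 = 114.8.

σ²_T = 13179.04, standard deviation of T = 114.8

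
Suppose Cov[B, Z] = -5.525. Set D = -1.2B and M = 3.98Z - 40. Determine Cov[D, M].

Cov[D, M] = 26.3874

Cov[D, M] = a·c·Cov[B, Z] = (-1.2)·3.98·(-5.525) = 26.3874. Additive constants drop out.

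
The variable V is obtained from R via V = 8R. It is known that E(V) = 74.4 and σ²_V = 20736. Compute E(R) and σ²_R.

E(R) = 9.3, σ²_R = 324

From V = 8R: E(V) = a·E(R) + b, so E(R) = (E(V) − b)/a = (74.4 − 0)/8 = 9.3.
σ²_V = a²·σ²_R, so σ²_R = 20736/8² = 324.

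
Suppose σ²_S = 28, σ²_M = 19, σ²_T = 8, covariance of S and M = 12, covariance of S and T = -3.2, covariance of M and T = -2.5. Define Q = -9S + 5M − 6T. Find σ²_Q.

σ²_Q = a²·σ²_S + b²·σ²_M + c²·σ²_T + 2ab·covariance of S and M + 2ac·covariance of S and T + 2bc·covariance of M and T, with a = -9, b = 5, c = -6.
= 2268 + 475 + 288 + (-1080) + (-345.6) + 150
= 1755.4.

σ²_Q = 1755.4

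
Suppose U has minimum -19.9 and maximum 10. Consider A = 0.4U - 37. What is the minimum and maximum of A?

a = 0.4 > 0, so min(A) = a·min(U)+b = 0.4·(-19.9) + (-37) = -44.96 and max(A) = 0.4·10 + (-37) = -33.

min(A) = -44.96, max(A) = -33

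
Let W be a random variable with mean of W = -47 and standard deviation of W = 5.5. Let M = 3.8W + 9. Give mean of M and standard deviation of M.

M = 3.8W + 9 is linear with a = 3.8, b = 9.
mean of M = a·mean of W + b = 3.8·(-47) + 9 = -169.6.
standard deviation of M = |a|·standard deviation of W = |3.8|·5.5 = 20.9.

mean of M = -169.6, standard deviation of M = 20.9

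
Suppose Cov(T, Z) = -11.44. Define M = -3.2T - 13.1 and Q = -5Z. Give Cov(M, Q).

Cov(M, Q) = a·c·Cov(T, Z) = (-3.2)·(-5)·(-11.44) = -183.04. Additive constants drop out.

Cov(M, Q) = -183.04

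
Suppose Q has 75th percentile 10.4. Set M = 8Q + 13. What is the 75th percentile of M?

75th percentile of M = 96.2

Since a = 8 > 0 the transformation is increasing, so the 75th percentile of M = a·(P_{75} of Q) + b = 8·10.4 + 13 = 96.2.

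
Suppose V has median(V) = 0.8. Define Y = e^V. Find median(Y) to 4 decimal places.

e^V is monotone on this domain, so median(Y) = exp(0.8) ≈ 2.2255.

median(Y) = 2.2255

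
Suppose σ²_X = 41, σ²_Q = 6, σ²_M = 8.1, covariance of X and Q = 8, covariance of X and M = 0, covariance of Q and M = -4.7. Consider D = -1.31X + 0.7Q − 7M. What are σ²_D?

σ²_D = 501.5881

σ²_D = a²·σ²_X + b²·σ²_Q + c²·σ²_M + 2ab·covariance of X and Q + 2ac·covariance of X and M + 2bc·covariance of Q and M, with a = -1.31, b = 0.7, c = -7.
= 70.3601 + 2.94 + 396.9 + (-14.672) + 0 + 46.06
= 501.5881.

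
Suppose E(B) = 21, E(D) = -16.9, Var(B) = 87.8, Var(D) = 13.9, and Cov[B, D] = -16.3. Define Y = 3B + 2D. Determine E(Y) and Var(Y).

E(Y) = 3·E(B) + 2·E(D) = 3·21 + 2·(-16.9) = 29.2.
Var(Y) = a²·Var(B) + b²·Var(D) + 2ab·Cov[B, D] with a = 3, b = 2.
= 3²·87.8 + 2²·13.9 + 2·3·2·(-16.3)
= 790.2 + 55.6 + (-195.6) = 650.2.

E(Y) = 29.2, Var(Y) = 650.2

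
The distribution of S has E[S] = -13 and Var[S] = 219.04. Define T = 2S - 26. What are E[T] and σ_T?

E[T] = -52, σ_T = 29.6

T = 2S - 26 is linear with a = 2, b = -26.
E[T] = a·E[S] + b = 2·(-13) + (-26) = -52.
σ_S = √219.04 = 14.8.
σ_T = |a|·σ_S = |2|·14.8 = 29.6.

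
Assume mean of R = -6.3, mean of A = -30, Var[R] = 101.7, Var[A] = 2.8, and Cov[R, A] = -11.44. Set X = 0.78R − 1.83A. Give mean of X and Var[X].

mean of X = 0.78·mean of R + (-1.83)·mean of A = 0.78·(-6.3) + (-1.83)·(-30) = 49.986.
Var[X] = a²·Var[R] + b²·Var[A] + 2ab·Cov[R, A] with a = 0.78, b = -1.83.
= 0.78²·101.7 + (-1.83)²·2.8 + 2·0.78·(-1.83)·(-11.44)
= 61.87428 + 9.37692 + 32.658912 = 103.910112.

mean of X = 49.986, Var[X] = 103.910112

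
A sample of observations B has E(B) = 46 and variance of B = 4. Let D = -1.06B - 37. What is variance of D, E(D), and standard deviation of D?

D = -1.06B - 37 is linear with a = -1.06, b = -37.
variance of D = a²·variance of B = (-1.06)²·4 = 4.4944 (the additive constant -37 does not affect variance).
E(D) = a·E(B) + b = (-1.06)·46 + (-37) = -85.76.
standard deviation of B = √4 = 2.
standard deviation of D = |a|·standard deviation of B = |-1.06|·2 = 2.12.

variance of D = 4.4944, E(D) = -85.76, standard deviation of D = 2.12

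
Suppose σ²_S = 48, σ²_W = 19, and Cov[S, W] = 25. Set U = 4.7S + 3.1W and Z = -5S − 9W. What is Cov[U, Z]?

Cov[U, Z] = -3103.1

By bilinearity, Cov[U, Z] = ac·σ²_S + bd·σ²_W + (ad+bc)·Cov[S, W], with a=4.7, b=3.1, c=-5, d=-9.
ac·σ²_S = 4.7·(-5)·48 = -1128
bd·σ²_W = 3.1·(-9)·19 = -530.1
(ad+bc)·Cov[S, W] = (-57.8)·25 = -1445
Cov[U, Z] = -1128 + (-530.1) + (-1445) = -3103.1.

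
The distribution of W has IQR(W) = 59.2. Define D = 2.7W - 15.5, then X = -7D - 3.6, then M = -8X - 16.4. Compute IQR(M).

IQR(D) = |2.7|·59.2 = 159.84.
IQR(X) = |-7|·159.84 = 1118.88.
IQR(M) = |-8|·1118.88 = 8951.04.

IQR(M) = 8951.04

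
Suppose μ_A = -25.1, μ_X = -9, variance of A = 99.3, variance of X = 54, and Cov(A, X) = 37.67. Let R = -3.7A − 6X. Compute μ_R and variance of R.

μ_R = 146.87, variance of R = 4975.965

μ_R = (-3.7)·μ_A + (-6)·μ_X = (-3.7)·(-25.1) + (-6)·(-9) = 146.87.
variance of R = a²·variance of A + b²·variance of X + 2ab·Cov(A, X) with a = -3.7, b = -6.
= (-3.7)²·99.3 + (-6)²·54 + 2·(-3.7)·(-6)·37.67
= 1359.417 + 1944 + 1672.548 = 4975.965.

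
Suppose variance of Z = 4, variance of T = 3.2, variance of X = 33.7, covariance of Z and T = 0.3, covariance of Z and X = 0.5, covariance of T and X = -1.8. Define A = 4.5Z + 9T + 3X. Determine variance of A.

variance of A = a²·variance of Z + b²·variance of T + c²·variance of X + 2ab·covariance of Z and T + 2ac·covariance of Z and X + 2bc·covariance of T and X, with a = 4.5, b = 9, c = 3.
= 81 + 259.2 + 303.3 + 24.3 + 13.5 + (-97.2)
= 584.1.

variance of A = 584.1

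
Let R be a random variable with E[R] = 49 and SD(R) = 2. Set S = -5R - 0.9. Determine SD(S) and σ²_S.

SD(S) = 10, σ²_S = 100

S = -5R - 0.9 is linear with a = -5, b = -0.9.
SD(S) = |a|·SD(R) = |-5|·2 = 10.
σ²_R = 2² = 4.
σ²_S = a²·σ²_R = (-5)²·4 = 100 (the additive constant -0.9 does not affect variance).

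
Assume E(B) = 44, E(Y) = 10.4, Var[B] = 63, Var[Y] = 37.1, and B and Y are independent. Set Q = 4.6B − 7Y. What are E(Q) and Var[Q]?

E(Q) = 4.6·E(B) + (-7)·E(Y) = 4.6·44 + (-7)·10.4 = 129.6.
Var[Q] = a²·Var[B] + b²·Var[Y] + 2ab·Cov(B, Y) with a = 4.6, b = -7.
Independence gives Cov(B, Y) = 0.
= 4.6²·63 + (-7)²·37.1 + 2·4.6·(-7)·0
= 1333.08 + 1817.9 + 0 = 3150.98.

E(Q) = 129.6, Var[Q] = 3150.98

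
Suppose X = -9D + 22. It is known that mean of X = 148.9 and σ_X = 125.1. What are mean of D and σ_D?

From X = -9D + 22: mean of X = a·mean of D + b, so mean of D = (mean of X − b)/a = (148.9 − 22)/(-9) = -14.1.
σ_X = |a|·σ_D, so σ_D = 125.1/|-9| = 13.9.

mean of D = -14.1, σ_D = 13.9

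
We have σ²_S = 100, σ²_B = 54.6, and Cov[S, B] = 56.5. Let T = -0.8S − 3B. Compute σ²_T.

σ²_T = a²·σ²_S + b²·σ²_B + 2ab·Cov[S, B] with a = -0.8, b = -3.
= (-0.8)²·100 + (-3)²·54.6 + 2·(-0.8)·(-3)·56.5
= 64 + 491.4 + 271.2 = 826.6.

σ²_T = 826.6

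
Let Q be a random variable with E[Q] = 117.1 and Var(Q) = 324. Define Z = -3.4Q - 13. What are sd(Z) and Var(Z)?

Z = -3.4Q - 13 is linear with a = -3.4, b = -13.
sd(Q) = √324 = 18.
sd(Z) = |a|·sd(Q) = |-3.4|·18 = 61.2.
Var(Z) = a²·Var(Q) = (-3.4)²·324 = 3745.44 (the additive constant -13 does not affect variance).

sd(Z) = 61.2, Var(Z) = 3745.44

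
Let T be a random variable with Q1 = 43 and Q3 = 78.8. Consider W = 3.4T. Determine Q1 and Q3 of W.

a = 3.4 > 0: Q1(W) = a·Q1(T)+b = 146.2, Q3(W) = a·Q3(T)+b = 267.92.

Q1(W) = 146.2, Q3(W) = 267.92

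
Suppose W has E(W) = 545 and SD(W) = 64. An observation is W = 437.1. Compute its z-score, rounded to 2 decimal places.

z = (W − E(W)) / SD(W) = (437.1 − 545) / 64 ≈ -1.69.

z = -1.69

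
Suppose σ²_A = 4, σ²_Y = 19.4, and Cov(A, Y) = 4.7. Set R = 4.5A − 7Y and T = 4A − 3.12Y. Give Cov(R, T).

By bilinearity, Cov(R, T) = ac·σ²_A + bd·σ²_Y + (ad+bc)·Cov(A, Y), with a=4.5, b=-7, c=4, d=-3.12.
ac·σ²_A = 4.5·4·4 = 72
bd·σ²_Y = (-7)·(-3.12)·19.4 = 423.696
(ad+bc)·Cov(A, Y) = (-42.04)·4.7 = -197.588
Cov(R, T) = 72 + 423.696 + (-197.588) = 298.108.

Cov(R, T) = 298.108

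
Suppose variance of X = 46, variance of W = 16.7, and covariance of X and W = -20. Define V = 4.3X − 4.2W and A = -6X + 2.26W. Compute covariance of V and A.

covariance of V and A = -2043.6764

By bilinearity, covariance of V and A = ac·variance of X + bd·variance of W + (ad+bc)·covariance of X and W, with a=4.3, b=-4.2, c=-6, d=2.26.
ac·variance of X = 4.3·(-6)·46 = -1186.8
bd·variance of W = (-4.2)·2.26·16.7 = -158.5164
(ad+bc)·covariance of X and W = (34.918)·(-20) = -698.36
covariance of V and A = -1186.8 + (-158.5164) + (-698.36) = -2043.6764.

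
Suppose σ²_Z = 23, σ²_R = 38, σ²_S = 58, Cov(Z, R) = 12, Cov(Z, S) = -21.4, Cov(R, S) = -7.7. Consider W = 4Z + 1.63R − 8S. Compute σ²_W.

σ²_W = 5907.8582

σ²_W = a²·σ²_Z + b²·σ²_R + c²·σ²_S + 2ab·Cov(Z, R) + 2ac·Cov(Z, S) + 2bc·Cov(R, S), with a = 4, b = 1.63, c = -8.
= 368 + 100.9622 + 3712 + 156.48 + 1369.6 + 200.816
= 5907.8582.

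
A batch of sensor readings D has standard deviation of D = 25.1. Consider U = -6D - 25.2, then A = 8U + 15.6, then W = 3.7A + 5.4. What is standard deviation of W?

standard deviation of W = 4457.76

standard deviation of U = |-6|·25.1 = 150.6.
standard deviation of A = |8|·150.6 = 1204.8.
standard deviation of W = |3.7|·1204.8 = 4457.76.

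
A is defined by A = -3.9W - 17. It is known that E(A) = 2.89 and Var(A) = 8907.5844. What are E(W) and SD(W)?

From A = -3.9W - 17: E(A) = a·E(W) + b, so E(W) = (E(A) − b)/a = (2.89 − (-17))/(-3.9) = -5.1.
SD(A) = √8907.5844 = 94.38.
SD(A) = |a|·SD(W), so SD(W) = 94.38/|-3.9| = 24.2.

E(W) = -5.1, SD(W) = 24.2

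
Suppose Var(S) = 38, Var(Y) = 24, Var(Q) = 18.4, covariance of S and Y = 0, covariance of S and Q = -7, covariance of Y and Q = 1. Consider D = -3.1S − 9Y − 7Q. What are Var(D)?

Var(D) = 3032.98

Var(D) = a²·Var(S) + b²·Var(Y) + c²·Var(Q) + 2ab·covariance of S and Y + 2ac·covariance of S and Q + 2bc·covariance of Y and Q, with a = -3.1, b = -9, c = -7.
= 365.18 + 1944 + 901.6 + 0 + (-303.8) + 126
= 3032.98.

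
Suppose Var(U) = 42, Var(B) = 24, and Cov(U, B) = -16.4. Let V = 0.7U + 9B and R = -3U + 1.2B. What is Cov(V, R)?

Cov(V, R) = 600.024

By bilinearity, Cov(V, R) = ac·Var(U) + bd·Var(B) + (ad+bc)·Cov(U, B), with a=0.7, b=9, c=-3, d=1.2.
ac·Var(U) = 0.7·(-3)·42 = -88.2
bd·Var(B) = 9·1.2·24 = 259.2
(ad+bc)·Cov(U, B) = (-26.16)·(-16.4) = 429.024
Cov(V, R) = -88.2 + 259.2 + 429.024 = 600.024.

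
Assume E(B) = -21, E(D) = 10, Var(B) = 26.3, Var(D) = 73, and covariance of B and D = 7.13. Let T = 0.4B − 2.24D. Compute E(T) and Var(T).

E(T) = 0.4·E(B) + (-2.24)·E(D) = 0.4·(-21) + (-2.24)·10 = -30.8.
Var(T) = a²·Var(B) + b²·Var(D) + 2ab·covariance of B and D with a = 0.4, b = -2.24.
= 0.4²·26.3 + (-2.24)²·73 + 2·0.4·(-2.24)·7.13
= 4.208 + 366.2848 + (-12.77696) = 357.71584.

E(T) = -30.8, Var(T) = 357.71584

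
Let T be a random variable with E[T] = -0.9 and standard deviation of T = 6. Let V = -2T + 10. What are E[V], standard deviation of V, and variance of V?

E[V] = 11.8, standard deviation of V = 12, variance of V = 144

V = -2T + 10 is linear with a = -2, b = 10.
E[V] = a·E[T] + b = (-2)·(-0.9) + 10 = 11.8.
standard deviation of V = |a|·standard deviation of T = |-2|·6 = 12.
variance of T = 6² = 36.
variance of V = a²·variance of T = (-2)²·36 = 144 (the additive constant 10 does not affect variance).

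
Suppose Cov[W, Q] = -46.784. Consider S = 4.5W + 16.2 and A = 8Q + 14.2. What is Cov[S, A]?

Cov[S, A] = a·c·Cov[W, Q] = 4.5·8·(-46.784) = -1684.224. Additive constants drop out.

Cov[S, A] = -1684.224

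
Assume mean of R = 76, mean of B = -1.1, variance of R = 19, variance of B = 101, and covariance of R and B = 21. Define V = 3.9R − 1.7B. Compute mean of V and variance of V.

mean of V = 3.9·mean of R + (-1.7)·mean of B = 3.9·76 + (-1.7)·(-1.1) = 298.27.
variance of V = a²·variance of R + b²·variance of B + 2ab·covariance of R and B with a = 3.9, b = -1.7.
= 3.9²·19 + (-1.7)²·101 + 2·3.9·(-1.7)·21
= 288.99 + 291.89 + (-278.46) = 302.42.

mean of V = 298.27, variance of V = 302.42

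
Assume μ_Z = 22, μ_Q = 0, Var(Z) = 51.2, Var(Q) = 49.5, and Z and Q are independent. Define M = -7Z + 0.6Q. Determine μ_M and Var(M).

μ_M = -154, Var(M) = 2526.62

μ_M = (-7)·μ_Z + 0.6·μ_Q = (-7)·22 + 0.6·0 = -154.
Var(M) = a²·Var(Z) + b²·Var(Q) + 2ab·covariance of Z and Q with a = -7, b = 0.6.
Independence gives covariance of Z and Q = 0.
= (-7)²·51.2 + 0.6²·49.5 + 2·(-7)·0.6·0
= 2508.8 + 17.82 + 0 = 2526.62.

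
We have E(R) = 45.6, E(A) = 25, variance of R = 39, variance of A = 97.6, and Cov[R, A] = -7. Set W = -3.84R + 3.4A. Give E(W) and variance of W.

E(W) = (-3.84)·E(R) + 3.4·E(A) = (-3.84)·45.6 + 3.4·25 = -90.104.
variance of W = a²·variance of R + b²·variance of A + 2ab·Cov[R, A] with a = -3.84, b = 3.4.
= (-3.84)²·39 + 3.4²·97.6 + 2·(-3.84)·3.4·(-7)
= 575.0784 + 1128.256 + 182.784 = 1886.1184.

E(W) = -90.104, variance of W = 1886.1184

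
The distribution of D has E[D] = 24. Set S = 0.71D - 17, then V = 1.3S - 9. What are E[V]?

E[V] = -8.948

E[S] = 0.71·24 + (-17) = 0.04.
E[V] = 1.3·0.04 + (-9) = -8.948.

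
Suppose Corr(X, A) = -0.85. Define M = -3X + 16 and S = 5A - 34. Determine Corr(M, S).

Linear rescalings preserve |correlation|; the slopes -3 and 5 have opposite signs, so the correlation flips sign: Corr(M, S) = −Corr(X, A) = 0.85.

Corr(M, S) = 0.85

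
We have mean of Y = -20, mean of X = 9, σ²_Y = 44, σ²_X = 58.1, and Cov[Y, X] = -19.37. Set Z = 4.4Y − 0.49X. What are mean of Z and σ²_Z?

mean of Z = -92.41, σ²_Z = 949.31325

mean of Z = 4.4·mean of Y + (-0.49)·mean of X = 4.4·(-20) + (-0.49)·9 = -92.41.
σ²_Z = a²·σ²_Y + b²·σ²_X + 2ab·Cov[Y, X] with a = 4.4, b = -0.49.
= 4.4²·44 + (-0.49)²·58.1 + 2·4.4·(-0.49)·(-19.37)
= 851.84 + 13.94981 + 83.52344 = 949.31325.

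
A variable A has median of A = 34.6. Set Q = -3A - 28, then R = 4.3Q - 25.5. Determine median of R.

median of R = -592.24

median of Q = (-3)·34.6 + (-28) = -131.8.
median of R = 4.3·(-131.8) + (-25.5) = -592.24.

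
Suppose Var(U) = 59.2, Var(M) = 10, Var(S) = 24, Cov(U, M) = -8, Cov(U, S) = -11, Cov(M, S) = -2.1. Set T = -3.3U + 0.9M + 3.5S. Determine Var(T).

Var(T) = 1235.178

Var(T) = a²·Var(U) + b²·Var(M) + c²·Var(S) + 2ab·Cov(U, M) + 2ac·Cov(U, S) + 2bc·Cov(M, S), with a = -3.3, b = 0.9, c = 3.5.
= 644.688 + 8.1 + 294 + 47.52 + 254.1 + (-13.23)
= 1235.178.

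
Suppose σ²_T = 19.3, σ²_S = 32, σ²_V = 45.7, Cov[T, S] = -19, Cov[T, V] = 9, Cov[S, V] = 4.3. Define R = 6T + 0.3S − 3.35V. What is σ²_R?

σ²_R = 771.70525

σ²_R = a²·σ²_T + b²·σ²_S + c²·σ²_V + 2ab·Cov[T, S] + 2ac·Cov[T, V] + 2bc·Cov[S, V], with a = 6, b = 0.3, c = -3.35.
= 694.8 + 2.88 + 512.86825 + (-68.4) + (-361.8) + (-8.643)
= 771.70525.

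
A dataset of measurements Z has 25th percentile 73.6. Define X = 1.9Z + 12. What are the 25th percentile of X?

25th percentile of X = 151.84

Since a = 1.9 > 0 the transformation is increasing, so the 25th percentile of X = a·(P_{25} of Z) + b = 1.9·73.6 + 12 = 151.84.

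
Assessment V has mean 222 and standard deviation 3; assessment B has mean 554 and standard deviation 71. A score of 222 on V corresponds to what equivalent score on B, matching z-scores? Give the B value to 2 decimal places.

B = 554.00

z = (222 − 222)/3 = 0.
B = 554 + z·71 = 554 + (222 − 222)·71/3 = 554.00.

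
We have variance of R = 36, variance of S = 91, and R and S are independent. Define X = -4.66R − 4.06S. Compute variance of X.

variance of X = a²·variance of R + b²·variance of S + 2ab·Cov(R, S) with a = -4.66, b = -4.06.
Independence gives Cov(R, S) = 0.
= (-4.66)²·36 + (-4.06)²·91 + 2·(-4.66)·(-4.06)·0
= 781.7616 + 1500.0076 + 0 = 2281.7692.

variance of X = 2281.7692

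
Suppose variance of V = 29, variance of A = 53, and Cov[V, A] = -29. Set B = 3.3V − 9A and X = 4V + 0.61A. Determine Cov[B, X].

By bilinearity, Cov[B, X] = ac·variance of V + bd·variance of A + (ad+bc)·Cov[V, A], with a=3.3, b=-9, c=4, d=0.61.
ac·variance of V = 3.3·4·29 = 382.8
bd·variance of A = (-9)·0.61·53 = -290.97
(ad+bc)·Cov[V, A] = (-33.987)·(-29) = 985.623
Cov[B, X] = 382.8 + (-290.97) + 985.623 = 1077.453.

Cov[B, X] = 1077.453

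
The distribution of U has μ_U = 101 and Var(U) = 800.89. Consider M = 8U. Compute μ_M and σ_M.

M = 8U is linear with a = 8, b = 0.
μ_M = a·μ_U + b = 8·101 = 808.
σ_U = √800.89 = 28.3.
σ_M = |a|·σ_U = |8|·28.3 = 226.4.

μ_M = 808, σ_M = 226.4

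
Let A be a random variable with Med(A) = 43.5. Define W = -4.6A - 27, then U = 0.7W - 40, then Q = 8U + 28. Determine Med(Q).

Med(Q) = -1563.76

Med(W) = (-4.6)·43.5 + (-27) = -227.1.
Med(U) = 0.7·(-227.1) + (-40) = -198.97.
Med(Q) = 8·(-198.97) + 28 = -1563.76.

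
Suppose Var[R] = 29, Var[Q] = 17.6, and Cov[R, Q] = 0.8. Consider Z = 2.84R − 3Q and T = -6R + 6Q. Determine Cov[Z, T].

Cov[Z, T] = -782.928

By bilinearity, Cov[Z, T] = ac·Var[R] + bd·Var[Q] + (ad+bc)·Cov[R, Q], with a=2.84, b=-3, c=-6, d=6.
ac·Var[R] = 2.84·(-6)·29 = -494.16
bd·Var[Q] = (-3)·6·17.6 = -316.8
(ad+bc)·Cov[R, Q] = (35.04)·0.8 = 28.032
Cov[Z, T] = -494.16 + (-316.8) + 28.032 = -782.928.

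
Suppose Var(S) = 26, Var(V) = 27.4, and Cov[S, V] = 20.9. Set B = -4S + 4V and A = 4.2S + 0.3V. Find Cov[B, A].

Cov[B, A] = -77.88

By bilinearity, Cov[B, A] = ac·Var(S) + bd·Var(V) + (ad+bc)·Cov[S, V], with a=-4, b=4, c=4.2, d=0.3.
ac·Var(S) = (-4)·4.2·26 = -436.8
bd·Var(V) = 4·0.3·27.4 = 32.88
(ad+bc)·Cov[S, V] = (15.6)·20.9 = 326.04
Cov[B, A] = -436.8 + 32.88 + 326.04 = -77.88.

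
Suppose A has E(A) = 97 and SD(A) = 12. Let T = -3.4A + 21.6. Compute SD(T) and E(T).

SD(T) = 40.8, E(T) = -308.2

T = -3.4A + 21.6 is linear with a = -3.4, b = 21.6.
SD(T) = |a|·SD(A) = |-3.4|·12 = 40.8.
E(T) = a·E(A) + b = (-3.4)·97 + 21.6 = -308.2.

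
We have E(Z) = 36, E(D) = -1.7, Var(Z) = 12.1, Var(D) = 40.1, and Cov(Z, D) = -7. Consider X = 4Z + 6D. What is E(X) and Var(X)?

E(X) = 4·E(Z) + 6·E(D) = 4·36 + 6·(-1.7) = 133.8.
Var(X) = a²·Var(Z) + b²·Var(D) + 2ab·Cov(Z, D) with a = 4, b = 6.
= 4²·12.1 + 6²·40.1 + 2·4·6·(-7)
= 193.6 + 1443.6 + (-336) = 1301.2.

E(X) = 133.8, Var(X) = 1301.2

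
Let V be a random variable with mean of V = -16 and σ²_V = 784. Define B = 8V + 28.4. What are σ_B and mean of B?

σ_B = 224, mean of B = -99.6

B = 8V + 28.4 is linear with a = 8, b = 28.4.
σ_V = √784 = 28.
σ_B = |a|·σ_V = |8|·28 = 224.
mean of B = a·mean of V + b = 8·(-16) + 28.4 = -99.6.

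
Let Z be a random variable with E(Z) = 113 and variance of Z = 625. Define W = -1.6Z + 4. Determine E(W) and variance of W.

E(W) = -176.8, variance of W = 1600

W = -1.6Z + 4 is linear with a = -1.6, b = 4.
E(W) = a·E(Z) + b = (-1.6)·113 + 4 = -176.8.
variance of W = a²·variance of Z = (-1.6)²·625 = 1600 (the additive constant 4 does not affect variance).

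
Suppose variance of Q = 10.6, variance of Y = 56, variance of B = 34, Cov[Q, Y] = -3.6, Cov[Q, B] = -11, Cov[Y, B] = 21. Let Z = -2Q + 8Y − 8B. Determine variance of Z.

variance of Z = a²·variance of Q + b²·variance of Y + c²·variance of B + 2ab·Cov[Q, Y] + 2ac·Cov[Q, B] + 2bc·Cov[Y, B], with a = -2, b = 8, c = -8.
= 42.4 + 3584 + 2176 + 115.2 + (-352) + (-2688)
= 2877.6.

variance of Z = 2877.6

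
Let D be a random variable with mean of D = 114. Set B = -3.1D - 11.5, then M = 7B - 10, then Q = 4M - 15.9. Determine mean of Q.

mean of Q = -10273.1

mean of B = (-3.1)·114 + (-11.5) = -364.9.
mean of M = 7·(-364.9) + (-10) = -2564.3.
mean of Q = 4·(-2564.3) + (-15.9) = -10273.1.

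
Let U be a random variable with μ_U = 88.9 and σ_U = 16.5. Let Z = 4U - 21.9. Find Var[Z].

Z = 4U - 21.9 is linear with a = 4, b = -21.9.
Var[U] = 16.5² = 272.25.
Var[Z] = a²·Var[U] = 4²·272.25 = 4356 (the additive constant -21.9 does not affect variance).

Var[Z] = 4356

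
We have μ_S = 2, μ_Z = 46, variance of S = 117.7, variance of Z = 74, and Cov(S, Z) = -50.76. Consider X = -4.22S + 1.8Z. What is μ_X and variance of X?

μ_X = (-4.22)·μ_S + 1.8·μ_Z = (-4.22)·2 + 1.8·46 = 74.36.
variance of X = a²·variance of S + b²·variance of Z + 2ab·Cov(S, Z) with a = -4.22, b = 1.8.
= (-4.22)²·117.7 + 1.8²·74 + 2·(-4.22)·1.8·(-50.76)
= 2096.04868 + 239.76 + 771.14592 = 3106.9546.

μ_X = 74.36, variance of X = 3106.9546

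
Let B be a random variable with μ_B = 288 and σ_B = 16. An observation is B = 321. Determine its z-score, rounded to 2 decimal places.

z = 2.06

z = (B − μ_B) / σ_B = (321 − 288) / 16 ≈ 2.06.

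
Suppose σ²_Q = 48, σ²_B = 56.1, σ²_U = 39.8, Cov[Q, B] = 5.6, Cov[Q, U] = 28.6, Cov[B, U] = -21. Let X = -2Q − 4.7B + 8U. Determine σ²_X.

σ²_X = 4747.729

σ²_X = a²·σ²_Q + b²·σ²_B + c²·σ²_U + 2ab·Cov[Q, B] + 2ac·Cov[Q, U] + 2bc·Cov[B, U], with a = -2, b = -4.7, c = 8.
= 192 + 1239.249 + 2547.2 + 105.28 + (-915.2) + 1579.2
= 4747.729.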